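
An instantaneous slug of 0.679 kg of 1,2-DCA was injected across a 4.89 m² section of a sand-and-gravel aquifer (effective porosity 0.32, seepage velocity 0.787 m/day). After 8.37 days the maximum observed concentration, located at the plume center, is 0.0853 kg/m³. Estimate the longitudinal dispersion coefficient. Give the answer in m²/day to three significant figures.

At the plume center C_max = M/(n_e·A·√(4πDt)), so D = M²/(4πt·(n_e·A·C_max)²).
n_e·A·C_max = 0.32 × 4.89 × 0.0853 = 0.1335 kg/m.
D = 0.679²/(4π × 8.37 × 0.1335²) = 0.246 m²/day.

0.246 m²/day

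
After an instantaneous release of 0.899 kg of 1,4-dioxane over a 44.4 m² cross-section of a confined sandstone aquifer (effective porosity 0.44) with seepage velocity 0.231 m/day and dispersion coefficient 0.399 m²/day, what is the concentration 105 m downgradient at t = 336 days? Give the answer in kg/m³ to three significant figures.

For an instantaneous plane source, C(x,t) = M/(n_e·A·√(4πDt)) · exp(−(x−vt)²/(4Dt)), with n_e·A the pore (flow) area.
Plume center vt = 0.231 × 336 = 77.616 m, so the well at 105 m is 27.384 m downgradient of the peak.
√(4πDt) = 41.05 m, giving peak height M/(n_e·A·√(4πDt)) = 0.899/(0.44 × 44.4 × 41.05) = 0.001121 kg/m³.
(x−vt)²/(4Dt) = (27.384)²/(4 × 0.399 × 336) = 1.398; exp(−1.398) = 0.2471.
C = 0.001121 × 0.2471 = 0.000277 kg/m³.

0.000277 kg/m³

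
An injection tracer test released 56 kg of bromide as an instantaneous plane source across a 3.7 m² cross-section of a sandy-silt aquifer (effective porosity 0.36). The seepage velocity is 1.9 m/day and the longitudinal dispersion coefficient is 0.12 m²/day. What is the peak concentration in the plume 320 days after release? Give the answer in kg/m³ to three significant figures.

The peak of an instantaneous 1D plume sits at x = vt; there the Gaussian factor is 1 and C_max = M/(n_e·A·√(4πDt)), where n_e·A is the pore area the mass is dissolved in.
√(4πDt) = √(4π × 0.12 × 320) = 21.97 m, so C_max = 56/(0.36 × 3.7 × 21.97) = 1.91 kg/m³.

1.91 kg/m³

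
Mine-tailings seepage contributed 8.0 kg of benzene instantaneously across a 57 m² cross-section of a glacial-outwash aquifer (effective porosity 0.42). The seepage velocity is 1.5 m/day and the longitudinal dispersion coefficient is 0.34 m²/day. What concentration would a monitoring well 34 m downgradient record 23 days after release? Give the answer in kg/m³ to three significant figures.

0.0334 kg/m³

For an instantaneous plane source, C(x,t) = M/(n_e·A·√(4πDt)) · exp(−(x−vt)²/(4Dt)), with n_e·A the pore (flow) area.
Plume center vt = 1.5 × 23 = 34.5 m, so the well at 34 m is 0.5 m upgradient of the peak.
√(4πDt) = 9.913 m, giving peak height M/(n_e·A·√(4πDt)) = 8.0/(0.42 × 57 × 9.913) = 0.03371 kg/m³.
(x−vt)²/(4Dt) = (-0.5)²/(4 × 0.34 × 23) = 0.007992; exp(−0.007992) = 0.9920.
C = 0.03371 × 0.9920 = 0.0334 kg/m³.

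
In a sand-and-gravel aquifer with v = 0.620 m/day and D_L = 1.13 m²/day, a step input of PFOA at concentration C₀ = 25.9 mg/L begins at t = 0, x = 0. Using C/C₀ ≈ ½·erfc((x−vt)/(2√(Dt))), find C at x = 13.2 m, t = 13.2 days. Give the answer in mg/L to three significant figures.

For a continuous step input, C/C₀ ≈ ½·erfc((x−vt)/(2√(Dt))).
vt = 0.620 × 13.2 = 8.184 m and 2√(Dt) = 2√(1.13 × 13.2) = 7.724 m.
Argument (x−vt)/(2√(Dt)) = (13.2 − 8.184)/7.724 = 0.6494; ½·erfc(0.6494) = 0.1792.
C = 25.9 × 0.1792 = 4.64 mg/L.

4.64 mg/L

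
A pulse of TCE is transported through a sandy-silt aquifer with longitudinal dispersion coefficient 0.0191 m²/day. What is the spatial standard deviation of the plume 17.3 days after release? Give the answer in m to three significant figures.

0.813 m

Dispersive spreading gives a Gaussian with σ² = 2Dt; advection only shifts the center.
σ = √(2 × 0.0191 × 17.3) = 0.813 m.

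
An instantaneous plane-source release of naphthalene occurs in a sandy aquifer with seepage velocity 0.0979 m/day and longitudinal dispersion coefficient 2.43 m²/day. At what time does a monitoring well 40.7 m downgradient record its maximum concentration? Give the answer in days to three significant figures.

For the 1D instantaneous-source solution, setting ∂C/∂t = 0 at fixed x gives v²t² + 2Dt − x² = 0, so t = (√(D² + v²x²) − D)/v².
√(D² + v²x²) = √(2.43² + 0.0979² × 40.7²) = 4.667; v² = 0.00958441.
t = (4.667 − 2.43)/0.00958441 = 233 days (vs. the pure-advection estimate x/v = 416 d).

233 days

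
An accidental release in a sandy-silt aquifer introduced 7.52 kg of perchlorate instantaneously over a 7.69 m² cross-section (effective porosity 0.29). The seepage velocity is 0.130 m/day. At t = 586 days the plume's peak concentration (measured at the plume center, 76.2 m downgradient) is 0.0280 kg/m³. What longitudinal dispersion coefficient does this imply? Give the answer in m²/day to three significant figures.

At the plume center C_max = M/(n_e·A·√(4πDt)), so D = M²/(4πt·(n_e·A·C_max)²).
n_e·A·C_max = 0.29 × 7.69 × 0.0280 = 0.06244 kg/m.
D = 7.52²/(4π × 586 × 0.06244²) = 1.97 m²/day.

1.97 m²/day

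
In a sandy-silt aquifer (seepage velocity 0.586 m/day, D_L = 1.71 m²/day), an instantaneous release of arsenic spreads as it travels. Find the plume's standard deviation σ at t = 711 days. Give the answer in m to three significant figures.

Dispersive spreading gives a Gaussian with σ² = 2Dt; advection only shifts the center.
σ = √(2 × 1.71 × 711) = 49.3 m.

49.3 m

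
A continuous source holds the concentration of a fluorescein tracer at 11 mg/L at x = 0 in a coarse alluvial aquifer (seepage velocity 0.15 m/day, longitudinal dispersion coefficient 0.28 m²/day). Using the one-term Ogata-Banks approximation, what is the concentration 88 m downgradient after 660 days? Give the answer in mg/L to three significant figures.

For a continuous step input, C/C₀ ≈ ½·erfc((x−vt)/(2√(Dt))).
vt = 0.15 × 660 = 99 m and 2√(Dt) = 2√(0.28 × 660) = 27.19 m.
Argument (x−vt)/(2√(Dt)) = (88 − 99)/27.19 = -0.4046; ½·erfc(-0.4046) = 0.7164.
C = 11 × 0.7164 = 7.88 mg/L.

7.88 mg/L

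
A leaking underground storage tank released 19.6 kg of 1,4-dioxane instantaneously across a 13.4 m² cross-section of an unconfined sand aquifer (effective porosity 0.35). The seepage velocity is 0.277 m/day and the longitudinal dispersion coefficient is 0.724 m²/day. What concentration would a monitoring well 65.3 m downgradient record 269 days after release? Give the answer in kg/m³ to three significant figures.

For an instantaneous plane source, C(x,t) = M/(n_e·A·√(4πDt)) · exp(−(x−vt)²/(4Dt)), with n_e·A the pore (flow) area.
Plume center vt = 0.277 × 269 = 74.513 m, so the well at 65.3 m is 9.213 m upgradient of the peak.
√(4πDt) = 49.47 m, giving peak height M/(n_e·A·√(4πDt)) = 19.6/(0.35 × 13.4 × 49.47) = 0.08448 kg/m³.
(x−vt)²/(4Dt) = (-9.213)²/(4 × 0.724 × 269) = 0.1090; exp(−0.1090) = 0.8967.
C = 0.08448 × 0.8967 = 0.0758 kg/m³.

0.0758 kg/m³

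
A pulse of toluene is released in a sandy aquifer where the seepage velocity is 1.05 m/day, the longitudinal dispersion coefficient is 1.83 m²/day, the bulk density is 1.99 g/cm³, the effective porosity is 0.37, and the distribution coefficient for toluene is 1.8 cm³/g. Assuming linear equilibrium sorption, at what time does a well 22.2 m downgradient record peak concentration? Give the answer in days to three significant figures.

209 days

Retardation factor R = 1 + ρ_b·K_d/n = 1 + 1.99 × 1.8/0.37 = 10.68.
Sorption retards both mechanisms: v_R = v/R = 0.09831 m/day, D_R = D/R = 0.1713 m²/day.
Peak time from v_R²t² + 2D_R t − x² = 0: t = (√(D_R² + v_R²x²) − D_R)/v_R².
√(D_R² + v_R²x²) = √(0.1713² + 0.09831² × 22.2²) = 2.189; v_R² = 0.009665.
t = (2.189 − 0.1713)/0.009665 = 209 days.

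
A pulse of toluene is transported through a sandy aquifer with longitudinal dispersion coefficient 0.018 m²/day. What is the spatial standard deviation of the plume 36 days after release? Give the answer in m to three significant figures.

1.14 m

Dispersive spreading gives a Gaussian with σ² = 2Dt; advection only shifts the center.
σ = √(2 × 0.018 × 36) = 1.14 m.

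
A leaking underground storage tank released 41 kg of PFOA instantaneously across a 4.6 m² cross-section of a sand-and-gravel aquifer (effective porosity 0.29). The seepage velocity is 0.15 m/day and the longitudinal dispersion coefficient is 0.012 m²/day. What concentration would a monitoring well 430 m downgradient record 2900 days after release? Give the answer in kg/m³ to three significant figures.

1.23 kg/m³

For an instantaneous plane source, C(x,t) = M/(n_e·A·√(4πDt)) · exp(−(x−vt)²/(4Dt)), with n_e·A the pore (flow) area.
Plume center vt = 0.15 × 2900 = 435 m, so the well at 430 m is 5 m upgradient of the peak.
√(4πDt) = 20.91 m, giving peak height M/(n_e·A·√(4πDt)) = 41/(0.29 × 4.6 × 20.91) = 1.470 kg/m³.
(x−vt)²/(4Dt) = (-5)²/(4 × 0.012 × 2900) = 0.1796; exp(−0.1796) = 0.8356.
C = 1.470 × 0.8356 = 1.23 kg/m³.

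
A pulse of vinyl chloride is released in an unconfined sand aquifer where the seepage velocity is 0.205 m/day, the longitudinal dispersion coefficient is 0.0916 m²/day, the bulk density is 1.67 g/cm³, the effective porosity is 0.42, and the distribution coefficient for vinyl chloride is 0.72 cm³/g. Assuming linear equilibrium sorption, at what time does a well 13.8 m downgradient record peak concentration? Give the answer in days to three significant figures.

Retardation factor R = 1 + ρ_b·K_d/n = 1 + 1.67 × 0.72/0.42 = 3.863.
Sorption retards both mechanisms: v_R = v/R = 0.05307 m/day, D_R = D/R = 0.02371 m²/day.
Peak time from v_R²t² + 2D_R t − x² = 0: t = (√(D_R² + v_R²x²) − D_R)/v_R².
√(D_R² + v_R²x²) = √(0.02371² + 0.05307² × 13.8²) = 0.7327; v_R² = 0.002816.
t = (0.7327 − 0.02371)/0.002816 = 252 days.

252 days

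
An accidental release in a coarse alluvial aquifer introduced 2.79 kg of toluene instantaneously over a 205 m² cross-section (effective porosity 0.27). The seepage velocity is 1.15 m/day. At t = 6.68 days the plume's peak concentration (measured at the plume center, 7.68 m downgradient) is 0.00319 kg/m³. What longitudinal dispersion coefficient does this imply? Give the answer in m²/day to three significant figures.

2.97 m²/day

At the plume center C_max = M/(n_e·A·√(4πDt)), so D = M²/(4πt·(n_e·A·C_max)²).
n_e·A·C_max = 0.27 × 205 × 0.00319 = 0.1766 kg/m.
D = 2.79²/(4π × 6.68 × 0.1766²) = 2.97 m²/day.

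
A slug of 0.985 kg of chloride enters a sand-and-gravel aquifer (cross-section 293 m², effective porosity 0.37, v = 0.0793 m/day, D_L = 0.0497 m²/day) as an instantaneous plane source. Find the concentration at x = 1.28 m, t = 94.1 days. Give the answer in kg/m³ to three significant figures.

0.000154 kg/m³

For an instantaneous plane source, C(x,t) = M/(n_e·A·√(4πDt)) · exp(−(x−vt)²/(4Dt)), with n_e·A the pore (flow) area.
Plume center vt = 0.0793 × 94.1 = 7.46213 m, so the well at 1.28 m is 6.18213 m upgradient of the peak.
√(4πDt) = 7.666 m, giving peak height M/(n_e·A·√(4πDt)) = 0.985/(0.37 × 293 × 7.666) = 0.001185 kg/m³.
(x−vt)²/(4Dt) = (-6.18213)²/(4 × 0.0497 × 94.1) = 2.043; exp(−2.043) = 0.1296.
C = 0.001185 × 0.1296 = 0.000154 kg/m³.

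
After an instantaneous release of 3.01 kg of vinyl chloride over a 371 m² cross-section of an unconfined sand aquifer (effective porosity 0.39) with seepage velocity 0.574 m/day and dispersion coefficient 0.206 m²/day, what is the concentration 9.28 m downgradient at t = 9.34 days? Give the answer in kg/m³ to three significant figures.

For an instantaneous plane source, C(x,t) = M/(n_e·A·√(4πDt)) · exp(−(x−vt)²/(4Dt)), with n_e·A the pore (flow) area.
Plume center vt = 0.574 × 9.34 = 5.36116 m, so the well at 9.28 m is 3.91884 m downgradient of the peak.
√(4πDt) = 4.917 m, giving peak height M/(n_e·A·√(4πDt)) = 3.01/(0.39 × 371 × 4.917) = 0.004231 kg/m³.
(x−vt)²/(4Dt) = (3.91884)²/(4 × 0.206 × 9.34) = 1.995; exp(−1.995) = 0.1360.
C = 0.004231 × 0.1360 = 0.000575 kg/m³.

0.000575 kg/m³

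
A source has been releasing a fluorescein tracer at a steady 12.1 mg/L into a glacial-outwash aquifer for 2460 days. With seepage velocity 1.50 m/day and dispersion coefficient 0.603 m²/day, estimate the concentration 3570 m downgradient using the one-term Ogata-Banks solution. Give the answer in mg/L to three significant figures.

For a continuous step input, C/C₀ ≈ ½·erfc((x−vt)/(2√(Dt))).
vt = 1.50 × 2460 = 3690 m and 2√(Dt) = 2√(0.603 × 2460) = 77.03 m.
Argument (x−vt)/(2√(Dt)) = (3570 − 3690)/77.03 = -1.558; ½·erfc(-1.558) = 0.9862.
C = 12.1 × 0.9862 = 11.9 mg/L.

11.9 mg/L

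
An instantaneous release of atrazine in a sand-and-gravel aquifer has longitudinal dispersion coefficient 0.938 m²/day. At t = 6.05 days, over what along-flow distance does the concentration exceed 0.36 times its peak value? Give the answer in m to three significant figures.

The plume is Gaussian with σ = √(2Dt) = √(2 × 0.938 × 6.05) = 3.369 m.
C/C_peak = exp(−Δx²/(2σ²)) = 0.36 ⇒ Δx = σ·√(−2 ln 0.36) = 3.369 × 1.429 = 4.814 m.
Width = 2Δx = 9.63 m.

9.63 m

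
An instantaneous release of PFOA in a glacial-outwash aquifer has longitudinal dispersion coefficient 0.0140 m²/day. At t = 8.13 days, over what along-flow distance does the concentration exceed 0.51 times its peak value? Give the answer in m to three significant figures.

1.11 m

The plume is Gaussian with σ = √(2Dt) = √(2 × 0.0140 × 8.13) = 0.4771 m.
C/C_peak = exp(−Δx²/(2σ²)) = 0.51 ⇒ Δx = σ·√(−2 ln 0.51) = 0.4771 × 1.160 = 0.5534 m.
Width = 2Δx = 1.11 m.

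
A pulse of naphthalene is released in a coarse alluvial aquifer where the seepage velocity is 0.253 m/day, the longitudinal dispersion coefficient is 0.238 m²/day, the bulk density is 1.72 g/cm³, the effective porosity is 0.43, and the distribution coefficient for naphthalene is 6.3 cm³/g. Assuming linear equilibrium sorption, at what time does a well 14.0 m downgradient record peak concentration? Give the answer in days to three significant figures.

1360 days

Retardation factor R = 1 + ρ_b·K_d/n = 1 + 1.72 × 6.3/0.43 = 26.20.
Sorption retards both mechanisms: v_R = v/R = 0.009656 m/day, D_R = D/R = 0.009084 m²/day.
Peak time from v_R²t² + 2D_R t − x² = 0: t = (√(D_R² + v_R²x²) − D_R)/v_R².
√(D_R² + v_R²x²) = √(0.009084² + 0.009656² × 14.0²) = 0.1355; v_R² = 9.324e-05.
t = (0.1355 − 0.009084)/9.324e-05 = 1360 days.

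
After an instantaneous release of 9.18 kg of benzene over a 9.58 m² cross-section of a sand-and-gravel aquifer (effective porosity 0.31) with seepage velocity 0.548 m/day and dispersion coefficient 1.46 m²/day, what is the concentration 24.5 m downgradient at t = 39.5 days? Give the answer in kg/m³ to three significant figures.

For an instantaneous plane source, C(x,t) = M/(n_e·A·√(4πDt)) · exp(−(x−vt)²/(4Dt)), with n_e·A the pore (flow) area.
Plume center vt = 0.548 × 39.5 = 21.646 m, so the well at 24.5 m is 2.854 m downgradient of the peak.
√(4πDt) = 26.92 m, giving peak height M/(n_e·A·√(4πDt)) = 9.18/(0.31 × 9.58 × 26.92) = 0.1148 kg/m³.
(x−vt)²/(4Dt) = (2.854)²/(4 × 1.46 × 39.5) = 0.03531; exp(−0.03531) = 0.9653.
C = 0.1148 × 0.9653 = 0.111 kg/m³.

0.111 kg/m³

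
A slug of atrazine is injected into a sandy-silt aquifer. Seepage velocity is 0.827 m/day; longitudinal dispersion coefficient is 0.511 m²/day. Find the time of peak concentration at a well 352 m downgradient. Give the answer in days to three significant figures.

For the 1D instantaneous-source solution, setting ∂C/∂t = 0 at fixed x gives v²t² + 2Dt − x² = 0, so t = (√(D² + v²x²) − D)/v².
√(D² + v²x²) = √(0.511² + 0.827² × 352²) = 291.1; v² = 0.683929.
t = (291.1 − 0.511)/0.683929 = 425 days (vs. the pure-advection estimate x/v = 426 d).

425 days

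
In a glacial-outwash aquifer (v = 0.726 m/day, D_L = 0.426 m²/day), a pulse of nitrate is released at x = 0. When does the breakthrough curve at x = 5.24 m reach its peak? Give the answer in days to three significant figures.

6.45 days

For the 1D instantaneous-source solution, setting ∂C/∂t = 0 at fixed x gives v²t² + 2Dt − x² = 0, so t = (√(D² + v²x²) − D)/v².
√(D² + v²x²) = √(0.426² + 0.726² × 5.24²) = 3.828; v² = 0.527076.
t = (3.828 − 0.426)/0.527076 = 6.45 days (vs. the pure-advection estimate x/v = 7.22 d).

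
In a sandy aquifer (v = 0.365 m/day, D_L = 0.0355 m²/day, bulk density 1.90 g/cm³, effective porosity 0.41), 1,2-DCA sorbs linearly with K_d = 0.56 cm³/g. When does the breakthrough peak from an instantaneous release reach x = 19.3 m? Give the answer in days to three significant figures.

Retardation factor R = 1 + ρ_b·K_d/n = 1 + 1.90 × 0.56/0.41 = 3.595.
Sorption retards both mechanisms: v_R = v/R = 0.1015 m/day, D_R = D/R = 0.009875 m²/day.
Peak time from v_R²t² + 2D_R t − x² = 0: t = (√(D_R² + v_R²x²) − D_R)/v_R².
√(D_R² + v_R²x²) = √(0.009875² + 0.1015² × 19.3²) = 1.959; v_R² = 0.01030.
t = (1.959 − 0.009875)/0.01030 = 189 days.

189 days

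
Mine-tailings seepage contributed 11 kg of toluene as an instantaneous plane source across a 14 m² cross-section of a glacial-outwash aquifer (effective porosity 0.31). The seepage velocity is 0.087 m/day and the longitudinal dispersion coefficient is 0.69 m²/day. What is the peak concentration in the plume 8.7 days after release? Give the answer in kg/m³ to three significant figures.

The peak of an instantaneous 1D plume sits at x = vt; there the Gaussian factor is 1 and C_max = M/(n_e·A·√(4πDt)), where n_e·A is the pore area the mass is dissolved in.
√(4πDt) = √(4π × 0.69 × 8.7) = 8.685 m, so C_max = 11/(0.31 × 14 × 8.685) = 0.292 kg/m³.

0.292 kg/m³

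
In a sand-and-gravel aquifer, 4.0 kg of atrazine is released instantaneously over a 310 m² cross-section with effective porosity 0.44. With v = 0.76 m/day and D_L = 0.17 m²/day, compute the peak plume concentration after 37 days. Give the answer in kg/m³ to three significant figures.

0.00330 kg/m³

The peak of an instantaneous 1D plume sits at x = vt; there the Gaussian factor is 1 and C_max = M/(n_e·A·√(4πDt)), where n_e·A is the pore area the mass is dissolved in.
√(4πDt) = √(4π × 0.17 × 37) = 8.891 m, so C_max = 4.0/(0.44 × 310 × 8.891) = 0.00330 kg/m³.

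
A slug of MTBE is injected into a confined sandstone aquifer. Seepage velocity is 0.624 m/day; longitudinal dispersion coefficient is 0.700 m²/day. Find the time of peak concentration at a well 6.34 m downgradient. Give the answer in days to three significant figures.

For the 1D instantaneous-source solution, setting ∂C/∂t = 0 at fixed x gives v²t² + 2Dt − x² = 0, so t = (√(D² + v²x²) − D)/v².
√(D² + v²x²) = √(0.700² + 0.624² × 6.34²) = 4.018; v² = 0.389376.
t = (4.018 − 0.700)/0.389376 = 8.52 days (vs. the pure-advection estimate x/v = 10.2 d).

8.52 days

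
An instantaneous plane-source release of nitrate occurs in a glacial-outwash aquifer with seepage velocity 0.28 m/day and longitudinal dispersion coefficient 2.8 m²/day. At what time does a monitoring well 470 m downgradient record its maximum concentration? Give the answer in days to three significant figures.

1640 days

For the 1D instantaneous-source solution, setting ∂C/∂t = 0 at fixed x gives v²t² + 2Dt − x² = 0, so t = (√(D² + v²x²) − D)/v².
√(D² + v²x²) = √(2.8² + 0.28² × 470²) = 131.6; v² = 0.0784.
t = (131.6 − 2.8)/0.0784 = 1640 days (vs. the pure-advection estimate x/v = 1680 d).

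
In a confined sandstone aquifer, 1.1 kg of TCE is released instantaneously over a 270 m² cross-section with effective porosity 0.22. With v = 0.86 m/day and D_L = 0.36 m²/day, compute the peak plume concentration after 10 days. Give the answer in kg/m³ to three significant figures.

The peak of an instantaneous 1D plume sits at x = vt; there the Gaussian factor is 1 and C_max = M/(n_e·A·√(4πDt)), where n_e·A is the pore area the mass is dissolved in.
√(4πDt) = √(4π × 0.36 × 10) = 6.726 m, so C_max = 1.1/(0.22 × 270 × 6.726) = 0.00275 kg/m³.

0.00275 kg/m³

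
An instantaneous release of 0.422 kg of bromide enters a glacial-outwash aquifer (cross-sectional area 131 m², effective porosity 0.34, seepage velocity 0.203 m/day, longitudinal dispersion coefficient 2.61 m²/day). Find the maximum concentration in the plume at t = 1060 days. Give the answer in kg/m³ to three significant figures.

The peak of an instantaneous 1D plume sits at x = vt; there the Gaussian factor is 1 and C_max = M/(n_e·A·√(4πDt)), where n_e·A is the pore area the mass is dissolved in.
√(4πDt) = √(4π × 2.61 × 1060) = 186.5 m, so C_max = 0.422/(0.34 × 131 × 186.5) = 5.08e-05 kg/m³.

5.08e-05 kg/m³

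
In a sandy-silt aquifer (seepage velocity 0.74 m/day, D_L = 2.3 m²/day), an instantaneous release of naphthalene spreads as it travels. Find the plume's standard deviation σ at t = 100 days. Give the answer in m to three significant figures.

21.4 m

Dispersive spreading gives a Gaussian with σ² = 2Dt; advection only shifts the center.
σ = √(2 × 2.3 × 100) = 21.4 m.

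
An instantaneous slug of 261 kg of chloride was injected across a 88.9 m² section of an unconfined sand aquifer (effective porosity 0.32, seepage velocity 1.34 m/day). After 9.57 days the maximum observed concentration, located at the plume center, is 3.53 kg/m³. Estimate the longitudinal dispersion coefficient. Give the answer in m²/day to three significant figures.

At the plume center C_max = M/(n_e·A·√(4πDt)), so D = M²/(4πt·(n_e·A·C_max)²).
n_e·A·C_max = 0.32 × 88.9 × 3.53 = 100.4 kg/m.
D = 261²/(4π × 9.57 × 100.4²) = 0.0562 m²/day.

0.0562 m²/day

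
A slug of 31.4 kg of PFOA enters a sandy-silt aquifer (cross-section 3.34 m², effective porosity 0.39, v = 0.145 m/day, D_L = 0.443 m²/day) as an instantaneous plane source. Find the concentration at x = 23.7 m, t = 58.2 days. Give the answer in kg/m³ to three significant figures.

For an instantaneous plane source, C(x,t) = M/(n_e·A·√(4πDt)) · exp(−(x−vt)²/(4Dt)), with n_e·A the pore (flow) area.
Plume center vt = 0.145 × 58.2 = 8.439 m, so the well at 23.7 m is 15.261 m downgradient of the peak.
√(4πDt) = 18.00 m, giving peak height M/(n_e·A·√(4πDt)) = 31.4/(0.39 × 3.34 × 18.00) = 1.339 kg/m³.
(x−vt)²/(4Dt) = (15.261)²/(4 × 0.443 × 58.2) = 2.258; exp(−2.258) = 0.1046.
C = 1.339 × 0.1046 = 0.140 kg/m³.

0.140 kg/m³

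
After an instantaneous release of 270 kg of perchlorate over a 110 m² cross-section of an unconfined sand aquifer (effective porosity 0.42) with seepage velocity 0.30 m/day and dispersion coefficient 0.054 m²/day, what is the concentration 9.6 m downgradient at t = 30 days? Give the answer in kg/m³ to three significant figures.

For an instantaneous plane source, C(x,t) = M/(n_e·A·√(4πDt)) · exp(−(x−vt)²/(4Dt)), with n_e·A the pore (flow) area.
Plume center vt = 0.30 × 30 = 9 m, so the well at 9.6 m is 0.6 m downgradient of the peak.
√(4πDt) = 4.512 m, giving peak height M/(n_e·A·√(4πDt)) = 270/(0.42 × 110 × 4.512) = 1.295 kg/m³.
(x−vt)²/(4Dt) = (0.6)²/(4 × 0.054 × 30) = 0.05556; exp(−0.05556) = 0.9460.
C = 1.295 × 0.9460 = 1.23 kg/m³.

1.23 kg/m³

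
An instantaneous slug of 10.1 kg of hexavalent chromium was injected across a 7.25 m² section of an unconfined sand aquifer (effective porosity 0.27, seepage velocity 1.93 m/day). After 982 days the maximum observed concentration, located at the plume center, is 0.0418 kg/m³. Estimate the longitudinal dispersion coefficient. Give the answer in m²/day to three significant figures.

1.23 m²/day

At the plume center C_max = M/(n_e·A·√(4πDt)), so D = M²/(4πt·(n_e·A·C_max)²).
n_e·A·C_max = 0.27 × 7.25 × 0.0418 = 0.08182 kg/m.
D = 10.1²/(4π × 982 × 0.08182²) = 1.23 m²/day.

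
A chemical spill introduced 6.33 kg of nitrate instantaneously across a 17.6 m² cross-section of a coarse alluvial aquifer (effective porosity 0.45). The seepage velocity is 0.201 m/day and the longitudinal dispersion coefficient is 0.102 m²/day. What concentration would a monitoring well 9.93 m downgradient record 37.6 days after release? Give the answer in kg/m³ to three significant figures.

0.0798 kg/m³

For an instantaneous plane source, C(x,t) = M/(n_e·A·√(4πDt)) · exp(−(x−vt)²/(4Dt)), with n_e·A the pore (flow) area.
Plume center vt = 0.201 × 37.6 = 7.5576 m, so the well at 9.93 m is 2.3724 m downgradient of the peak.
√(4πDt) = 6.942 m, giving peak height M/(n_e·A·√(4πDt)) = 6.33/(0.45 × 17.6 × 6.942) = 0.1151 kg/m³.
(x−vt)²/(4Dt) = (2.3724)²/(4 × 0.102 × 37.6) = 0.3669; exp(−0.3669) = 0.6929.
C = 0.1151 × 0.6929 = 0.0798 kg/m³.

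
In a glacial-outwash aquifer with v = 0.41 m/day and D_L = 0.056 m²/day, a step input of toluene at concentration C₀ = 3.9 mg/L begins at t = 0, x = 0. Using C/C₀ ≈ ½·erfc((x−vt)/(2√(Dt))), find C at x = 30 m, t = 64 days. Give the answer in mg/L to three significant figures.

For a continuous step input, C/C₀ ≈ ½·erfc((x−vt)/(2√(Dt))).
vt = 0.41 × 64 = 26.24 m and 2√(Dt) = 2√(0.056 × 64) = 3.786 m.
Argument (x−vt)/(2√(Dt)) = (30 − 26.24)/3.786 = 0.9931; ½·erfc(0.9931) = 0.08009.
C = 3.9 × 0.08009 = 0.312 mg/L.

0.312 mg/L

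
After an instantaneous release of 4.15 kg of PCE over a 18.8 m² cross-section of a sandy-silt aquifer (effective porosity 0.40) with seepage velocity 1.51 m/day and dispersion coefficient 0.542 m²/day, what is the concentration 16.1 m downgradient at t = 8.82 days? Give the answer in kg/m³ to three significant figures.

For an instantaneous plane source, C(x,t) = M/(n_e·A·√(4πDt)) · exp(−(x−vt)²/(4Dt)), with n_e·A the pore (flow) area.
Plume center vt = 1.51 × 8.82 = 13.3182 m, so the well at 16.1 m is 2.7818 m downgradient of the peak.
√(4πDt) = 7.751 m, giving peak height M/(n_e·A·√(4πDt)) = 4.15/(0.40 × 18.8 × 7.751) = 0.07120 kg/m³.
(x−vt)²/(4Dt) = (2.7818)²/(4 × 0.542 × 8.82) = 0.4047; exp(−0.4047) = 0.6672.
C = 0.07120 × 0.6672 = 0.0475 kg/m³.

0.0475 kg/m³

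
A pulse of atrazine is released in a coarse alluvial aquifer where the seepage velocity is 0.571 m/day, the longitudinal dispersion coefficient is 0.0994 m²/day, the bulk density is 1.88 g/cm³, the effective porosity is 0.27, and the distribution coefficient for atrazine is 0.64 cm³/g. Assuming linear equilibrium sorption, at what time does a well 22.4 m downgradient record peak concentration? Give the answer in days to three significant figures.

212 days

Retardation factor R = 1 + ρ_b·K_d/n = 1 + 1.88 × 0.64/0.27 = 5.456.
Sorption retards both mechanisms: v_R = v/R = 0.1047 m/day, D_R = D/R = 0.01822 m²/day.
Peak time from v_R²t² + 2D_R t − x² = 0: t = (√(D_R² + v_R²x²) − D_R)/v_R².
√(D_R² + v_R²x²) = √(0.01822² + 0.1047² × 22.4²) = 2.345; v_R² = 0.01096.
t = (2.345 − 0.01822)/0.01096 = 212 days.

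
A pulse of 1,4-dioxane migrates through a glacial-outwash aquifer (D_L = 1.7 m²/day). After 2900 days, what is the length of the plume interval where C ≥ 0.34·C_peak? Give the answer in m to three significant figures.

The plume is Gaussian with σ = √(2Dt) = √(2 × 1.7 × 2900) = 99.30 m.
C/C_peak = exp(−Δx²/(2σ²)) = 0.34 ⇒ Δx = σ·√(−2 ln 0.34) = 99.30 × 1.469 = 145.9 m.
Width = 2Δx = 292 m.

292 m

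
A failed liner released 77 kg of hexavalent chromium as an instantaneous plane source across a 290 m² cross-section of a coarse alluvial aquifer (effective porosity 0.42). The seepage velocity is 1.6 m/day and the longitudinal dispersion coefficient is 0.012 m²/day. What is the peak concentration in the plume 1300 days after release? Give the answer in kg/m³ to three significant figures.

The peak of an instantaneous 1D plume sits at x = vt; there the Gaussian factor is 1 and C_max = M/(n_e·A·√(4πDt)), where n_e·A is the pore area the mass is dissolved in.
√(4πDt) = √(4π × 0.012 × 1300) = 14.00 m, so C_max = 77/(0.42 × 290 × 14.00) = 0.0452 kg/m³.

0.0452 kg/m³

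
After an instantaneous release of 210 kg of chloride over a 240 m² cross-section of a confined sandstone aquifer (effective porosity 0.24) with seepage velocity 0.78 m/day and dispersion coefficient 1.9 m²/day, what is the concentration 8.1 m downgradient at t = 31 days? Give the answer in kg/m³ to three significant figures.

For an instantaneous plane source, C(x,t) = M/(n_e·A·√(4πDt)) · exp(−(x−vt)²/(4Dt)), with n_e·A the pore (flow) area.
Plume center vt = 0.78 × 31 = 24.18 m, so the well at 8.1 m is 16.08 m upgradient of the peak.
√(4πDt) = 27.21 m, giving peak height M/(n_e·A·√(4πDt)) = 210/(0.24 × 240 × 27.21) = 0.1340 kg/m³.
(x−vt)²/(4Dt) = (-16.08)²/(4 × 1.9 × 31) = 1.097; exp(−1.097) = 0.3339.
C = 0.1340 × 0.3339 = 0.0447 kg/m³.

0.0447 kg/m³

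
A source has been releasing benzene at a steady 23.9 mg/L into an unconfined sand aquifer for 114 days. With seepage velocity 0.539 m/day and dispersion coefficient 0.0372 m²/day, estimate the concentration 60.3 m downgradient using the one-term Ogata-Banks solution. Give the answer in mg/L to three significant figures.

15.6 mg/L

For a continuous step input, C/C₀ ≈ ½·erfc((x−vt)/(2√(Dt))).
vt = 0.539 × 114 = 61.446 m and 2√(Dt) = 2√(0.0372 × 114) = 4.119 m.
Argument (x−vt)/(2√(Dt)) = (60.3 − 61.446)/4.119 = -0.2782; ½·erfc(-0.2782) = 0.6530.
C = 23.9 × 0.6530 = 15.6 mg/L.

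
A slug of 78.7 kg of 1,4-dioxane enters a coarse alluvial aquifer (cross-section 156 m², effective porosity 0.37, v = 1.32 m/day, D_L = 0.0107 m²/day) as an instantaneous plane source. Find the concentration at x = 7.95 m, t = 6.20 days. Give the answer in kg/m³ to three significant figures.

1.21 kg/m³

For an instantaneous plane source, C(x,t) = M/(n_e·A·√(4πDt)) · exp(−(x−vt)²/(4Dt)), with n_e·A the pore (flow) area.
Plume center vt = 1.32 × 6.20 = 8.184 m, so the well at 7.95 m is 0.234 m upgradient of the peak.
√(4πDt) = 0.9130 m, giving peak height M/(n_e·A·√(4πDt)) = 78.7/(0.37 × 156 × 0.9130) = 1.493 kg/m³.
(x−vt)²/(4Dt) = (-0.234)²/(4 × 0.0107 × 6.20) = 0.2063; exp(−0.2063) = 0.8136.
C = 1.493 × 0.8136 = 1.21 kg/m³.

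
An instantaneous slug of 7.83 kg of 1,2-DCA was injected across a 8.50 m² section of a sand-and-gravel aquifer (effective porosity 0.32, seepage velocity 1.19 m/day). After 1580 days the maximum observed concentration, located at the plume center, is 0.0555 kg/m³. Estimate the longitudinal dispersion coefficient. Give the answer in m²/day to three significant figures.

0.135 m²/day

At the plume center C_max = M/(n_e·A·√(4πDt)), so D = M²/(4πt·(n_e·A·C_max)²).
n_e·A·C_max = 0.32 × 8.50 × 0.0555 = 0.1510 kg/m.
D = 7.83²/(4π × 1580 × 0.1510²) = 0.135 m²/day.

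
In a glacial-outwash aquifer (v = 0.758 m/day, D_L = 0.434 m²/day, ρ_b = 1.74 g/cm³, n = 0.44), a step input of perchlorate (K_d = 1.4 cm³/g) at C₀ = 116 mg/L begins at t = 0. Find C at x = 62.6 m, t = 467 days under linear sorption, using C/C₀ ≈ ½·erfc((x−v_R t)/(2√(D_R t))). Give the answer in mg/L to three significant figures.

16.5 mg/L

Retardation factor R = 1 + ρ_b·K_d/n = 1 + 1.74 × 1.4/0.44 = 6.536.
Sorption retards both mechanisms: v_R = v/R = 0.1160 m/day, D_R = D/R = 0.06640 m²/day.
v_R·t = 0.1160 × 467 = 54.172 m; 2√(D_R t) = 11.14 m; argument = (62.6 − 54.172)/11.14 = 0.7566.
C = C₀ × ½·erfc(0.7566) = 116 × 0.1423 = 16.5 mg/L.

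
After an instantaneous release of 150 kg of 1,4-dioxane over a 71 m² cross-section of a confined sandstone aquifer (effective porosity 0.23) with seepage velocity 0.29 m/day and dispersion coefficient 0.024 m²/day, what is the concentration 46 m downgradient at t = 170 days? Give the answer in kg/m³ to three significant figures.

For an instantaneous plane source, C(x,t) = M/(n_e·A·√(4πDt)) · exp(−(x−vt)²/(4Dt)), with n_e·A the pore (flow) area.
Plume center vt = 0.29 × 170 = 49.3 m, so the well at 46 m is 3.3 m upgradient of the peak.
√(4πDt) = 7.160 m, giving peak height M/(n_e·A·√(4πDt)) = 150/(0.23 × 71 × 7.160) = 1.283 kg/m³.
(x−vt)²/(4Dt) = (-3.3)²/(4 × 0.024 × 170) = 0.6673; exp(−0.6673) = 0.5131.
C = 1.283 × 0.5131 = 0.658 kg/m³.

0.658 kg/m³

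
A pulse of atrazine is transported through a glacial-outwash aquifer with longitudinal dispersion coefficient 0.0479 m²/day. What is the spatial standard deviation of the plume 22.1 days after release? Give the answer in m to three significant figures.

1.46 m

Dispersive spreading gives a Gaussian with σ² = 2Dt; advection only shifts the center.
σ = √(2 × 0.0479 × 22.1) = 1.46 m.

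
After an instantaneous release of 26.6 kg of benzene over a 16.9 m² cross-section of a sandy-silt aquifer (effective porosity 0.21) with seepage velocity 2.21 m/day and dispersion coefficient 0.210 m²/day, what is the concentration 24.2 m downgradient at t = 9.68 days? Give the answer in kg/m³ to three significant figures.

0.563 kg/m³

For an instantaneous plane source, C(x,t) = M/(n_e·A·√(4πDt)) · exp(−(x−vt)²/(4Dt)), with n_e·A the pore (flow) area.
Plume center vt = 2.21 × 9.68 = 21.3928 m, so the well at 24.2 m is 2.8072 m downgradient of the peak.
√(4πDt) = 5.054 m, giving peak height M/(n_e·A·√(4πDt)) = 26.6/(0.21 × 16.9 × 5.054) = 1.483 kg/m³.
(x−vt)²/(4Dt) = (2.8072)²/(4 × 0.210 × 9.68) = 0.9692; exp(−0.9692) = 0.3794.
C = 1.483 × 0.3794 = 0.563 kg/m³.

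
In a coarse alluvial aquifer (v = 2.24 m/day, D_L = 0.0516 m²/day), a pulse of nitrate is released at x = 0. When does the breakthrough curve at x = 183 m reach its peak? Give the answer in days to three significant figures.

81.7 days

For the 1D instantaneous-source solution, setting ∂C/∂t = 0 at fixed x gives v²t² + 2Dt − x² = 0, so t = (√(D² + v²x²) − D)/v².
√(D² + v²x²) = √(0.0516² + 2.24² × 183²) = 409.9; v² = 5.0176.
t = (409.9 − 0.0516)/5.0176 = 81.7 days (vs. the pure-advection estimate x/v = 81.7 d).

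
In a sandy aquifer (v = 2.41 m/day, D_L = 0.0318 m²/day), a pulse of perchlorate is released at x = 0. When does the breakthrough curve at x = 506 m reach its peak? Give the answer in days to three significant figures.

For the 1D instantaneous-source solution, setting ∂C/∂t = 0 at fixed x gives v²t² + 2Dt − x² = 0, so t = (√(D² + v²x²) − D)/v².
√(D² + v²x²) = √(0.0318² + 2.41² × 506²) = 1219; v² = 5.8081.
t = (1219 − 0.0318)/5.8081 = 210 days (vs. the pure-advection estimate x/v = 210 d).

210 days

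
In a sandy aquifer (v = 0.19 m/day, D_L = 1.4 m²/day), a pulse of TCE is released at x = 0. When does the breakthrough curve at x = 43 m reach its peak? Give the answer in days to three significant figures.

For the 1D instantaneous-source solution, setting ∂C/∂t = 0 at fixed x gives v²t² + 2Dt − x² = 0, so t = (√(D² + v²x²) − D)/v².
√(D² + v²x²) = √(1.4² + 0.19² × 43²) = 8.289; v² = 0.0361.
t = (8.289 − 1.4)/0.0361 = 191 days (vs. the pure-advection estimate x/v = 226 d).

191 days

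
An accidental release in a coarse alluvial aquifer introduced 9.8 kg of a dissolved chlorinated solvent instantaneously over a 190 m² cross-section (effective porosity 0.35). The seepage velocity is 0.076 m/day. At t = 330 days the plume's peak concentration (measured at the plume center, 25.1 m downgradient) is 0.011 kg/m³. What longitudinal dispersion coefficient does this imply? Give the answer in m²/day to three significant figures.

At the plume center C_max = M/(n_e·A·√(4πDt)), so D = M²/(4πt·(n_e·A·C_max)²).
n_e·A·C_max = 0.35 × 190 × 0.011 = 0.7315 kg/m.
D = 9.8²/(4π × 330 × 0.7315²) = 0.0433 m²/day.

0.0433 m²/day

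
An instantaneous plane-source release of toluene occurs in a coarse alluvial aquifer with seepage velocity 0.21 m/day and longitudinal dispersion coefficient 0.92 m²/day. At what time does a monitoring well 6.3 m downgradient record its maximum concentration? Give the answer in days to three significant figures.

For the 1D instantaneous-source solution, setting ∂C/∂t = 0 at fixed x gives v²t² + 2Dt − x² = 0, so t = (√(D² + v²x²) − D)/v².
√(D² + v²x²) = √(0.92² + 0.21² × 6.3²) = 1.611; v² = 0.0441.
t = (1.611 − 0.92)/0.0441 = 15.7 days (vs. the pure-advection estimate x/v = 30.0 d).

15.7 days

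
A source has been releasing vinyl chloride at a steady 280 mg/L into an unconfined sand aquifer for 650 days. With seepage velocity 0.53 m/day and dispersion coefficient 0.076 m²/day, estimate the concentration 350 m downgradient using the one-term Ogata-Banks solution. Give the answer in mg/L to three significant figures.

81.2 mg/L

For a continuous step input, C/C₀ ≈ ½·erfc((x−vt)/(2√(Dt))).
vt = 0.53 × 650 = 344.5 m and 2√(Dt) = 2√(0.076 × 650) = 14.06 m.
Argument (x−vt)/(2√(Dt)) = (350 − 344.5)/14.06 = 0.3912; ½·erfc(0.3912) = 0.2900.
C = 280 × 0.2900 = 81.2 mg/L.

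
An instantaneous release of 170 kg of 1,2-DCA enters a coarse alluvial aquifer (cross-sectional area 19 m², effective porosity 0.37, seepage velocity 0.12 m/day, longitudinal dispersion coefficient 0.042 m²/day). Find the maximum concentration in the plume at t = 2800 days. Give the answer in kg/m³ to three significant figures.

0.629 kg/m³

The peak of an instantaneous 1D plume sits at x = vt; there the Gaussian factor is 1 and C_max = M/(n_e·A·√(4πDt)), where n_e·A is the pore area the mass is dissolved in.
√(4πDt) = √(4π × 0.042 × 2800) = 38.44 m, so C_max = 170/(0.37 × 19 × 38.44) = 0.629 kg/m³.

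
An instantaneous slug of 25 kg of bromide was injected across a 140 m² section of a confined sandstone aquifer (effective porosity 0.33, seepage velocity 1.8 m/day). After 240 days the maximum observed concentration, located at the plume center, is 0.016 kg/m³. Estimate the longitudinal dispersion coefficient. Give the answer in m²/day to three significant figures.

At the plume center C_max = M/(n_e·A·√(4πDt)), so D = M²/(4πt·(n_e·A·C_max)²).
n_e·A·C_max = 0.33 × 140 × 0.016 = 0.7392 kg/m.
D = 25²/(4π × 240 × 0.7392²) = 0.379 m²/day.

0.379 m²/day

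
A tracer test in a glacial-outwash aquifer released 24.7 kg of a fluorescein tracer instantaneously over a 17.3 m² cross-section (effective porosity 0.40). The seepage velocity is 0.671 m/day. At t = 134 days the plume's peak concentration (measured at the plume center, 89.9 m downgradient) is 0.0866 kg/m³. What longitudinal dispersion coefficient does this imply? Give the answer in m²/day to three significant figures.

At the plume center C_max = M/(n_e·A·√(4πDt)), so D = M²/(4πt·(n_e·A·C_max)²).
n_e·A·C_max = 0.40 × 17.3 × 0.0866 = 0.5993 kg/m.
D = 24.7²/(4π × 134 × 0.5993²) = 1.01 m²/day.

1.01 m²/day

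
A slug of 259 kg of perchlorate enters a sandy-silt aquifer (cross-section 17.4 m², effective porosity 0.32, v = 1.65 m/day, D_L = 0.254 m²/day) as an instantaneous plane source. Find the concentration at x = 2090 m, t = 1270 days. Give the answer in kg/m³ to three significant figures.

For an instantaneous plane source, C(x,t) = M/(n_e·A·√(4πDt)) · exp(−(x−vt)²/(4Dt)), with n_e·A the pore (flow) area.
Plume center vt = 1.65 × 1270 = 2095.5 m, so the well at 2090 m is 5.5 m upgradient of the peak.
√(4πDt) = 63.67 m, giving peak height M/(n_e·A·√(4πDt)) = 259/(0.32 × 17.4 × 63.67) = 0.7306 kg/m³.
(x−vt)²/(4Dt) = (-5.5)²/(4 × 0.254 × 1270) = 0.02344; exp(−0.02344) = 0.9768.
C = 0.7306 × 0.9768 = 0.714 kg/m³.

0.714 kg/m³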